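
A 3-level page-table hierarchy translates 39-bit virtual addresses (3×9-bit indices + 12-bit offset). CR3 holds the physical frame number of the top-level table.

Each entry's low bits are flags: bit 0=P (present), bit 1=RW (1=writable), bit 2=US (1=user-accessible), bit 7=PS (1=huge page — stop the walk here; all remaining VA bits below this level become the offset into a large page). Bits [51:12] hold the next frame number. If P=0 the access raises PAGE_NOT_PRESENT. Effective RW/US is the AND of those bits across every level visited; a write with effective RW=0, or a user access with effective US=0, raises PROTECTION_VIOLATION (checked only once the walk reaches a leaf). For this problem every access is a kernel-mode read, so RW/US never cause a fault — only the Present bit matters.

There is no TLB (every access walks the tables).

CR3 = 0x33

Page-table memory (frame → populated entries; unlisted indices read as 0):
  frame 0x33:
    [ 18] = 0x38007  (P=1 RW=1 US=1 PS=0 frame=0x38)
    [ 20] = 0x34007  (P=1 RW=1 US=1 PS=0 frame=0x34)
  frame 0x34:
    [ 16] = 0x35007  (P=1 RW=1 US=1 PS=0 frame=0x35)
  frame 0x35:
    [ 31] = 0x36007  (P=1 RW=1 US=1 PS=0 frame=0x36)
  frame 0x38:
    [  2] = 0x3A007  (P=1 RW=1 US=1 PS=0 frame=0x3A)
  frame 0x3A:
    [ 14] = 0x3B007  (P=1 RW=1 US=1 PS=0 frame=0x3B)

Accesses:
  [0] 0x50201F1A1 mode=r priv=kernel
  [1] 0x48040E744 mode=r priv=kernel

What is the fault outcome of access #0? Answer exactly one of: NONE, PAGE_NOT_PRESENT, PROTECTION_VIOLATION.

Trace:
#0 VA=0x50201F1A1 (r,kernel):
  L0: frame=0x33 idx=20 entry=0x34007 [P=1 RW=1 US=1 PS=0]
  L1: frame=0x34 idx=16 entry=0x35007 [P=1 RW=1 US=1 PS=0]
  L2: frame=0x35 idx=31 entry=0x36007 [P=1 RW=1 US=1 PS=0]
  ✓ 0x361A1  — 3 lookups
#1 VA=0x48040E744 (r,kernel):
  L0: frame=0x33 idx=18 entry=0x38007 [P=1 RW=1 US=1 PS=0]
  L1: frame=0x38 idx=2 entry=0x3A007 [P=1 RW=1 US=1 PS=0]
  L2: frame=0x3A idx=14 entry=0x3B007 [P=1 RW=1 US=1 PS=0]
  ✓ 0x3B744  — 3 lookups

Access #0 fault: NONE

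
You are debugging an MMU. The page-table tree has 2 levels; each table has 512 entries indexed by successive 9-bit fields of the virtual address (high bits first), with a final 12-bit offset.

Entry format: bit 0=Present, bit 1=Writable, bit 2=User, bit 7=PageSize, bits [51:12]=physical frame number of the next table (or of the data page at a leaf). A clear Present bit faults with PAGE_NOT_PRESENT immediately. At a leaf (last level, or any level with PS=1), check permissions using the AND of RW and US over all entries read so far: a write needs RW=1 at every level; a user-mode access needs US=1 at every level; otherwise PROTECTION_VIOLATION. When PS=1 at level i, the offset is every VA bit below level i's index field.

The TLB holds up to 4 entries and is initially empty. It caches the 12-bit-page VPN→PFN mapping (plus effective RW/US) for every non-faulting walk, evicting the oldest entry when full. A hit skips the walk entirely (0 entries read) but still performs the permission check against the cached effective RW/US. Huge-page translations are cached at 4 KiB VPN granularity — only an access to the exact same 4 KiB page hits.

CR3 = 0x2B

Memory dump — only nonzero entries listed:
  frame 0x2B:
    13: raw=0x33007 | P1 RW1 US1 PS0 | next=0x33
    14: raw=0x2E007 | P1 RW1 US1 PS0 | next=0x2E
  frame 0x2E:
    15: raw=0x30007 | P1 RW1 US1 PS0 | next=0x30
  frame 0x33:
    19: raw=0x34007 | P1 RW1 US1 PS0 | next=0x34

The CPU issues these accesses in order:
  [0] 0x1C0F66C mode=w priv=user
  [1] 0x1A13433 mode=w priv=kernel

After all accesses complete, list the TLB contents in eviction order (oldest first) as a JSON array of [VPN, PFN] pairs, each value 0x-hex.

Walk each access:
#0 VA=0x1C0F66C (w,user):
  lvl0: tbl 0x2B, slot 14 ⇒ 0x2E007 (P1/RW1/US1/PS0)
  lvl1: tbl 0x2E, slot 15 ⇒ 0x30007 (P1/RW1/US1/PS0)
  ✓ 0x3066C  — 2 lookups
#1 VA=0x1A13433 (w,kernel):
  lvl0: tbl 0x2B, slot 13 ⇒ 0x33007 (P1/RW1/US1/PS0)
  lvl1: tbl 0x33, slot 19 ⇒ 0x34007 (P1/RW1/US1/PS0)
  ✓ 0x34433  — 2 lookups

TLB: [["0x1C0F", "0x30"], ["0x1A13", "0x34"]]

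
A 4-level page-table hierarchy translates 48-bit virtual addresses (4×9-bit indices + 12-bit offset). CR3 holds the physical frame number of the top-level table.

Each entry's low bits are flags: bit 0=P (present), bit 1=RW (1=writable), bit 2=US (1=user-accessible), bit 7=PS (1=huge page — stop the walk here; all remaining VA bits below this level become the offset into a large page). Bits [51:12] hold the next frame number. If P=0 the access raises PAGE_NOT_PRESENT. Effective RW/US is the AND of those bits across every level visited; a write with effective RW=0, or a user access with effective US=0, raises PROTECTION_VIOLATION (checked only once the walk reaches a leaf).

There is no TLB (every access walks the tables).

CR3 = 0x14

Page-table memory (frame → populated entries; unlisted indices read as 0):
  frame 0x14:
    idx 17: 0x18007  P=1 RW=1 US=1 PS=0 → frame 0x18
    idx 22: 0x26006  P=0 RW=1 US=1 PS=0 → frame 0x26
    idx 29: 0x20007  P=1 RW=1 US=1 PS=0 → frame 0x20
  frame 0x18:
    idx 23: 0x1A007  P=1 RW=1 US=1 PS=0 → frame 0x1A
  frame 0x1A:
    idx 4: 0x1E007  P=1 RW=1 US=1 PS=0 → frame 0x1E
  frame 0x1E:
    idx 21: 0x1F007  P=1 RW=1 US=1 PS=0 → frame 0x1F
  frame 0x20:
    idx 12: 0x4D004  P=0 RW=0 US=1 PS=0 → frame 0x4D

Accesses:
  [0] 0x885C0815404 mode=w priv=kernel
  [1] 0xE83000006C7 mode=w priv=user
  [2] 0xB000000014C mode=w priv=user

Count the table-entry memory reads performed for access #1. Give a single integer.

Walk each access:
#0 VA=0x885C0815404 (w,kernel):
  L0 @0x14[17] → 0x18007  P=1,RW=1,US=1,PS=0
  L1 @0x18[23] → 0x1A007  P=1,RW=1,US=1,PS=0
  L2 @0x1A[4] → 0x1E007  P=1,RW=1,US=1,PS=0
  L3 @0x1E[21] → 0x1F007  P=1,RW=1,US=1,PS=0
  ⇒ phys 0x1F404  [4 reads]
#1 VA=0xE83000006C7 (w,user):
  L0 @0x14[29] → 0x20007  P=1,RW=1,US=1,PS=0
  L1 @0x20[12] → 0x4D004  P=0,RW=0,US=1,PS=0
  → PAGE_NOT_PRESENT  (2 entries read)
#2 VA=0xB000000014C (w,user):
  L0 @0x14[22] → 0x26006  P=0,RW=1,US=1,PS=0
  → PAGE_NOT_PRESENT  (1 entries read)

Entries read for #1: 2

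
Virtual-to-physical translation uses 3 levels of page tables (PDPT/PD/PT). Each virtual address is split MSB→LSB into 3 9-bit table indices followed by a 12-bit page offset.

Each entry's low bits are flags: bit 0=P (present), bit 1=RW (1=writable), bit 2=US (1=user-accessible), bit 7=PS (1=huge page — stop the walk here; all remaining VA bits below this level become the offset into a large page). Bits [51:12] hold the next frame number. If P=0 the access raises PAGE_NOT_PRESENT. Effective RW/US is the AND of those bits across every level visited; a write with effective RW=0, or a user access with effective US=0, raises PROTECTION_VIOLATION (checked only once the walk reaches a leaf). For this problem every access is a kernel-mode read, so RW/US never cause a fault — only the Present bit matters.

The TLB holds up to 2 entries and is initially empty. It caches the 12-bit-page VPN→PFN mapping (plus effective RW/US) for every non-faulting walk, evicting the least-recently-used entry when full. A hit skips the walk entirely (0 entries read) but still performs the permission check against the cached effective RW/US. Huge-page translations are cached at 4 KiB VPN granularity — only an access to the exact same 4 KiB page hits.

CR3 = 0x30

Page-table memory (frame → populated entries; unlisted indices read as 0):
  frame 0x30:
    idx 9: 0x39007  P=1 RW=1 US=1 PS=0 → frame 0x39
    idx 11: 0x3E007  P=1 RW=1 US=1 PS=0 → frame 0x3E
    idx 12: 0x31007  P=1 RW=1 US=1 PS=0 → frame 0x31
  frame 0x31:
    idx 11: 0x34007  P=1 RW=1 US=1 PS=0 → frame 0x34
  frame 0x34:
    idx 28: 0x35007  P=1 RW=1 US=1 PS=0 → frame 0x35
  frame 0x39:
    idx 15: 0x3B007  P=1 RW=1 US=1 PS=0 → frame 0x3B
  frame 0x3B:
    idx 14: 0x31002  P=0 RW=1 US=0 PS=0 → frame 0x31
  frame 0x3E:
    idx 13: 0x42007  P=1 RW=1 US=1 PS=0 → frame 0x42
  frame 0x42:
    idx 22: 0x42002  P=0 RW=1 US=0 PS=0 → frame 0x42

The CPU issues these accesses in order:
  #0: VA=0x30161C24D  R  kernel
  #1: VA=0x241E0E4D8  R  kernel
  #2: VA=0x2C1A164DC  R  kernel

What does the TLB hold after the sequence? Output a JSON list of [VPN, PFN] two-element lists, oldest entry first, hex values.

Walk each access:
#0 VA=0x30161C24D (r,kernel):
  lvl0: tbl 0x30, slot 12 ⇒ 0x31007 (P1/RW1/US1/PS0)
  lvl1: tbl 0x31, slot 11 ⇒ 0x34007 (P1/RW1/US1/PS0)
  lvl2: tbl 0x34, slot 28 ⇒ 0x35007 (P1/RW1/US1/PS0)
  → PA=0x3524D  (3 entries read)
#1 VA=0x241E0E4D8 (r,kernel):
  lvl0: tbl 0x30, slot 9 ⇒ 0x39007 (P1/RW1/US1/PS0)
  lvl1: tbl 0x39, slot 15 ⇒ 0x3B007 (P1/RW1/US1/PS0)
  lvl2: tbl 0x3B, slot 14 ⇒ 0x31002 (P0/RW1/US0/PS0)
  ⇒ fault: PAGE_NOT_PRESENT  — 3 lookups
#2 VA=0x2C1A164DC (r,kernel):
  lvl0: tbl 0x30, slot 11 ⇒ 0x3E007 (P1/RW1/US1/PS0)
  lvl1: tbl 0x3E, slot 13 ⇒ 0x42007 (P1/RW1/US1/PS0)
  lvl2: tbl 0x42, slot 22 ⇒ 0x42002 (P0/RW1/US0/PS0)
  ⇒ fault: PAGE_NOT_PRESENT  — 3 lookups

TLB: [["0x30161C", "0x35"]]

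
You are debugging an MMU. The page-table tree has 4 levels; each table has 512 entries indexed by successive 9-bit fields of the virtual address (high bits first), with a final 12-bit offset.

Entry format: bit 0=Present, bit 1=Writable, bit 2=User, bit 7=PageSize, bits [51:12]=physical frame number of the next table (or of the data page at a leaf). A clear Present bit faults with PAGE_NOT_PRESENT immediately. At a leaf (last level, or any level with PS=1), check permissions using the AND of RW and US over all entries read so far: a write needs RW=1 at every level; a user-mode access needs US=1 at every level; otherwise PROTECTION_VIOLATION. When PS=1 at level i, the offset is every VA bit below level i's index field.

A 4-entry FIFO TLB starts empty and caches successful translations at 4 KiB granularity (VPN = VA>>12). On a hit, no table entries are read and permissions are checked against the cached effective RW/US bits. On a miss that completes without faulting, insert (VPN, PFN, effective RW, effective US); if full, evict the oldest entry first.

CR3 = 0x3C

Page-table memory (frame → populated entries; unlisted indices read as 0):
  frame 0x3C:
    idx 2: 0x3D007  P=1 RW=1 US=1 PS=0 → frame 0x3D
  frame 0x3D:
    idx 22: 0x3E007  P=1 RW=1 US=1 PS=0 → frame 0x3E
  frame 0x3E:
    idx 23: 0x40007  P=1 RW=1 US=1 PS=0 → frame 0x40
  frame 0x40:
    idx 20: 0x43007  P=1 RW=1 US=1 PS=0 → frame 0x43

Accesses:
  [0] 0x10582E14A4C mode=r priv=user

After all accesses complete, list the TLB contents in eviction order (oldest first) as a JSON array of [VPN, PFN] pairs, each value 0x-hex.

Walk each access:
#0 VA=0x10582E14A4C (r,user):
  lvl0: tbl 0x3C, slot 2 ⇒ 0x3D007 (P1/RW1/US1/PS0)
  lvl1: tbl 0x3D, slot 22 ⇒ 0x3E007 (P1/RW1/US1/PS0)
  lvl2: tbl 0x3E, slot 23 ⇒ 0x40007 (P1/RW1/US1/PS0)
  lvl3: tbl 0x40, slot 20 ⇒ 0x43007 (P1/RW1/US1/PS0)
  ✓ 0x43A4C  — 4 lookups

TLB: [["0x10582E14", "0x43"]]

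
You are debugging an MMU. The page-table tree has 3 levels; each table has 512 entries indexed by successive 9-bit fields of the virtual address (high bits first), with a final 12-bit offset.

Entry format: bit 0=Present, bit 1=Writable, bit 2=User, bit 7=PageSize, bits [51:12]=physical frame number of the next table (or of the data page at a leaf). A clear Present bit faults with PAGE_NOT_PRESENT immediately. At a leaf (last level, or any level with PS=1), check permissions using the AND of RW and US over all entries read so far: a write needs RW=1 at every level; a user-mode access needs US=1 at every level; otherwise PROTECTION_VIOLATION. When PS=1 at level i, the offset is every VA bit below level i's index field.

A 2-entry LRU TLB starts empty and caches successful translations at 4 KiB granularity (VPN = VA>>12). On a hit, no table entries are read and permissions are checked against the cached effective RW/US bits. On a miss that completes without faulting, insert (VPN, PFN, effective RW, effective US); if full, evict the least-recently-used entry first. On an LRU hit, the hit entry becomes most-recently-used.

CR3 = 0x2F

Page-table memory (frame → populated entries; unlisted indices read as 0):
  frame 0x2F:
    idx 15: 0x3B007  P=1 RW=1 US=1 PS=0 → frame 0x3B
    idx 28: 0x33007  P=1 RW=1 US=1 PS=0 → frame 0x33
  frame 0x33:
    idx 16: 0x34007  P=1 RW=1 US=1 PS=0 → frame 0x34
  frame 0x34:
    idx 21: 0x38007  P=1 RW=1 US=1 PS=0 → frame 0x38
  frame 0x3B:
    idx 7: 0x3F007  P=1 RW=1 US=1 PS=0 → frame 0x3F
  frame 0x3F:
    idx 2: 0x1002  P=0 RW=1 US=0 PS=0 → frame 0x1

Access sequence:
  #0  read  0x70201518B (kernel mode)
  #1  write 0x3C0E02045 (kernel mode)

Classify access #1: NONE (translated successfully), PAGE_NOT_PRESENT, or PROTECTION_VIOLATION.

Trace:
#0 VA=0x70201518B (r,kernel):
  L0: frame=0x2F idx=28 entry=0x33007 [P=1 RW=1 US=1 PS=0]
  L1: frame=0x33 idx=16 entry=0x34007 [P=1 RW=1 US=1 PS=0]
  L2: frame=0x34 idx=21 entry=0x38007 [P=1 RW=1 US=1 PS=0]
  ✓ 0x3818B  — 3 lookups
#1 VA=0x3C0E02045 (w,kernel):
  L0: frame=0x2F idx=15 entry=0x3B007 [P=1 RW=1 US=1 PS=0]
  L1: frame=0x3B idx=7 entry=0x3F007 [P=1 RW=1 US=1 PS=0]
  L2: frame=0x3F idx=2 entry=0x1002 [P=0 RW=1 US=0 PS=0]
  ✗ PAGE_NOT_PRESENT  [3 reads]

Access #1 fault: PAGE_NOT_PRESENT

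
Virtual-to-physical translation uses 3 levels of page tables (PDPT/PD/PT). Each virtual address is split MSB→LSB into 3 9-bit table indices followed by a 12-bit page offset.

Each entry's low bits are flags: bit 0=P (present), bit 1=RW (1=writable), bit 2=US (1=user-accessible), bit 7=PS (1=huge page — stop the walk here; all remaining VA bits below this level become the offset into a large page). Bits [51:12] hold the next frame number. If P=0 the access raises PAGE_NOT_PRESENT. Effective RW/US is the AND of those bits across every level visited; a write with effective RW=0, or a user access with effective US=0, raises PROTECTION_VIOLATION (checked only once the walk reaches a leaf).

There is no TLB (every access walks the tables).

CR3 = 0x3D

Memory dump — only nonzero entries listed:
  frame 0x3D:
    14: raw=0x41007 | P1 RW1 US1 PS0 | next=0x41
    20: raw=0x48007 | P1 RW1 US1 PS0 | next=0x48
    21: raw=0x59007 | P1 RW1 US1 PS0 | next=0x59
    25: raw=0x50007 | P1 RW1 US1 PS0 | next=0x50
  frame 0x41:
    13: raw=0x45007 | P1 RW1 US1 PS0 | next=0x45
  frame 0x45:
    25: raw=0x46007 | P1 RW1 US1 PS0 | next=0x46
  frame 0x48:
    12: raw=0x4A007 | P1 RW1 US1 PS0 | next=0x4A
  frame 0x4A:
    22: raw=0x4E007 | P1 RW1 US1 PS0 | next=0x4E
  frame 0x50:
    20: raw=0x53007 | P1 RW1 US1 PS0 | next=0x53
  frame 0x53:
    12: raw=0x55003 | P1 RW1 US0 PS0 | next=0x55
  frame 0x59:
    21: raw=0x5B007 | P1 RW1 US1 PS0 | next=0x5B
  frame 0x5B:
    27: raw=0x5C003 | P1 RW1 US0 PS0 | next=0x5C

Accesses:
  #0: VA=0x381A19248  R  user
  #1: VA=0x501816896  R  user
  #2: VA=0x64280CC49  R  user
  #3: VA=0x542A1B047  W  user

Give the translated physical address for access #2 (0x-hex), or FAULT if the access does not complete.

Per-access translation:
#0 VA=0x381A19248 (r,user):
  [0] read 0x3D idx=14: raw=0x41007 flags P=1 W=1 U=1 S=0
  [1] read 0x41 idx=13: raw=0x45007 flags P=1 W=1 U=1 S=0
  [2] read 0x45 idx=25: raw=0x46007 flags P=1 W=1 U=1 S=0
  → PA=0x46248  (3 entries read)
#1 VA=0x501816896 (r,user):
  [0] read 0x3D idx=20: raw=0x48007 flags P=1 W=1 U=1 S=0
  [1] read 0x48 idx=12: raw=0x4A007 flags P=1 W=1 U=1 S=0
  [2] read 0x4A idx=22: raw=0x4E007 flags P=1 W=1 U=1 S=0
  → PA=0x4E896  (3 entries read)
#2 VA=0x64280CC49 (r,user):
  [0] read 0x3D idx=25: raw=0x50007 flags P=1 W=1 U=1 S=0
  [1] read 0x50 idx=20: raw=0x53007 flags P=1 W=1 U=1 S=0
  [2] read 0x53 idx=12: raw=0x55003 flags P=1 W=1 U=0 S=0
  ✗ PROTECTION_VIOLATION  [3 reads]
#3 VA=0x542A1B047 (w,user):
  [0] read 0x3D idx=21: raw=0x59007 flags P=1 W=1 U=1 S=0
  [1] read 0x59 idx=21: raw=0x5B007 flags P=1 W=1 U=1 S=0
  [2] read 0x5B idx=27: raw=0x5C003 flags P=1 W=1 U=0 S=0
  ✗ PROTECTION_VIOLATION  [3 reads]

Access #2 PA: FAULT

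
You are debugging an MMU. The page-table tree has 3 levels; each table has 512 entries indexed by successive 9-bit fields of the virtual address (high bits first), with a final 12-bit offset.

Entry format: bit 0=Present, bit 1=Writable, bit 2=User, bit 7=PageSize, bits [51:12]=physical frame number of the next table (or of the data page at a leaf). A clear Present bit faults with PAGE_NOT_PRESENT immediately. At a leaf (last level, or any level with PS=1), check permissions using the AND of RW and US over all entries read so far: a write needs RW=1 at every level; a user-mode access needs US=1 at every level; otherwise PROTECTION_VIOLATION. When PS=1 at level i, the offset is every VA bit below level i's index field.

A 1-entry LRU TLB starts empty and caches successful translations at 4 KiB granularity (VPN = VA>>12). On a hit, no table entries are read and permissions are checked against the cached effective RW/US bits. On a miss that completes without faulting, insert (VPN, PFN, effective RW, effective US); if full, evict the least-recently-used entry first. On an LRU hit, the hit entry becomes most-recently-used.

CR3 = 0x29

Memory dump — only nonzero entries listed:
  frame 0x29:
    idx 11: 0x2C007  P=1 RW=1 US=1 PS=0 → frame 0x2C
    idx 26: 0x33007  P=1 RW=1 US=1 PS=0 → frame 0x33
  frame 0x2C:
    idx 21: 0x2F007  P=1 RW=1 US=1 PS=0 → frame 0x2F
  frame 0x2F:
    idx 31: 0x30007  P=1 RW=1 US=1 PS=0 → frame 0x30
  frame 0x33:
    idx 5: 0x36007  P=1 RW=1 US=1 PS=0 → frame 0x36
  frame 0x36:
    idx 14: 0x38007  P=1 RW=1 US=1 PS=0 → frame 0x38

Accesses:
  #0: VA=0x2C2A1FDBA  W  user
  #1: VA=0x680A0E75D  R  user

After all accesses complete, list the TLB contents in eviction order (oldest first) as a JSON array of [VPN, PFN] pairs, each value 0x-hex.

Per-access translation:
#0 VA=0x2C2A1FDBA (w,user):
  L0 @0x29[11] → 0x2C007  P=1,RW=1,US=1,PS=0
  L1 @0x2C[21] → 0x2F007  P=1,RW=1,US=1,PS=0
  L2 @0x2F[31] → 0x30007  P=1,RW=1,US=1,PS=0
  ⇒ phys 0x30DBA  [3 reads]
#1 VA=0x680A0E75D (r,user):
  L0 @0x29[26] → 0x33007  P=1,RW=1,US=1,PS=0
  L1 @0x33[5] → 0x36007  P=1,RW=1,US=1,PS=0
  L2 @0x36[14] → 0x38007  P=1,RW=1,US=1,PS=0
  ⇒ phys 0x3875D  [3 reads]

TLB: [["0x680A0E", "0x38"]]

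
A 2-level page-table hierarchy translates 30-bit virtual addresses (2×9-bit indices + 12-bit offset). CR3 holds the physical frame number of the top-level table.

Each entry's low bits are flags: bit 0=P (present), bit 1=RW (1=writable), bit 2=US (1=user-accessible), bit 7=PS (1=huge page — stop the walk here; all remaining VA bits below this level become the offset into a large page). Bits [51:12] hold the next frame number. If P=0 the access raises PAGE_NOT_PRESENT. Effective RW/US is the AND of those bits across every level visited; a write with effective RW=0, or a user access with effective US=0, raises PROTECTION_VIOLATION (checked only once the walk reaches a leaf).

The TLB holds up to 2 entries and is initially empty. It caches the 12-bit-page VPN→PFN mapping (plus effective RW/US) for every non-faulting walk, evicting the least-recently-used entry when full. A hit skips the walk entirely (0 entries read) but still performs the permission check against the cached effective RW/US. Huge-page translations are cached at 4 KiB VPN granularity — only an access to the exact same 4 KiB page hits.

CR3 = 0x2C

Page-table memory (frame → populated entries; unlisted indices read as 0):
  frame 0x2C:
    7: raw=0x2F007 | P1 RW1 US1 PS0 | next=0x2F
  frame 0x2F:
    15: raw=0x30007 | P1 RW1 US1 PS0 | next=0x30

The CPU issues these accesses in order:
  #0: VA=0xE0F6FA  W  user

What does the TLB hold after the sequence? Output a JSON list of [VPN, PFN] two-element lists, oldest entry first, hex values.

Trace:
#0 VA=0xE0F6FA (w,user):
  L0: frame=0x2C idx=7 entry=0x2F007 [P=1 RW=1 US=1 PS=0]
  L1: frame=0x2F idx=15 entry=0x30007 [P=1 RW=1 US=1 PS=0]
  ⇒ phys 0x306FA  [2 reads]

TLB: [["0xE0F", "0x30"]]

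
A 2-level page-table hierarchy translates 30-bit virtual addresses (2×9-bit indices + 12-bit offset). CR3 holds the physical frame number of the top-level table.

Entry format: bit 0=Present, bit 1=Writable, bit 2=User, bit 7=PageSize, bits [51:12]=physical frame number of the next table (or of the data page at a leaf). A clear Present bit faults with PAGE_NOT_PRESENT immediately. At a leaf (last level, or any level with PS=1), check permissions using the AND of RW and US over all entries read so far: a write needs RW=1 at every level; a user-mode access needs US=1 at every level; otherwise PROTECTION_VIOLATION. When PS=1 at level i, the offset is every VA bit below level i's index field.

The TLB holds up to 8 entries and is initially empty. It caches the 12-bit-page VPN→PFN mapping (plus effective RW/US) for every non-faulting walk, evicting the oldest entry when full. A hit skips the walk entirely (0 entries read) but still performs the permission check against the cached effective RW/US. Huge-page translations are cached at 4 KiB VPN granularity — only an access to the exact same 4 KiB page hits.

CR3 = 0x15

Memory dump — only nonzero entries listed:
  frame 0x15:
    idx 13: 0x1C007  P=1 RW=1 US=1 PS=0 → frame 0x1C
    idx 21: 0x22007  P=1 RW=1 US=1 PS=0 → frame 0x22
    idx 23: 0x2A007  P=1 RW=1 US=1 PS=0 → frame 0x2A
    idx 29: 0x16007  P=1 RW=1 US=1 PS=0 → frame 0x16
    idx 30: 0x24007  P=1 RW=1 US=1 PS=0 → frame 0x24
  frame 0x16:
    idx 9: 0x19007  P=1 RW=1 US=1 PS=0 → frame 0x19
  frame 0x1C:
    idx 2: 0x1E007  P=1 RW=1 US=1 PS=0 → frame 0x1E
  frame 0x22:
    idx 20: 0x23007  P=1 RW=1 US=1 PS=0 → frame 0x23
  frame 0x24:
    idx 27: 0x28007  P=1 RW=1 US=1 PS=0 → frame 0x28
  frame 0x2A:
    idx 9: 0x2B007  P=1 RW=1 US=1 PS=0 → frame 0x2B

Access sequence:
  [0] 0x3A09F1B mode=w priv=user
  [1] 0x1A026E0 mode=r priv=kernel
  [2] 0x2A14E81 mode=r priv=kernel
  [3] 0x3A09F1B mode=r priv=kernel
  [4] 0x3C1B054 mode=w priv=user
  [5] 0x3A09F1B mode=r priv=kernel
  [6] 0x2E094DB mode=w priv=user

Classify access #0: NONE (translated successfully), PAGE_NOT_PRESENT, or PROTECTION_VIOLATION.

Trace:
#0 VA=0x3A09F1B (w,user):
  L0: frame=0x15 idx=29 entry=0x16007 [P=1 RW=1 US=1 PS=0]
  L1: frame=0x16 idx=9 entry=0x19007 [P=1 RW=1 US=1 PS=0]
  → PA=0x19F1B  (2 entries read)
#1 VA=0x1A026E0 (r,kernel):
  L0: frame=0x15 idx=13 entry=0x1C007 [P=1 RW=1 US=1 PS=0]
  L1: frame=0x1C idx=2 entry=0x1E007 [P=1 RW=1 US=1 PS=0]
  → PA=0x1E6E0  (2 entries read)
#2 VA=0x2A14E81 (r,kernel):
  L0: frame=0x15 idx=21 entry=0x22007 [P=1 RW=1 US=1 PS=0]
  L1: frame=0x22 idx=20 entry=0x23007 [P=1 RW=1 US=1 PS=0]
  → PA=0x23E81  (2 entries read)
#3 VA=0x3A09F1B (r,kernel):
  TLB hit vpn=0x3A09 → PA=0x19F1B
#4 VA=0x3C1B054 (w,user):
  L0: frame=0x15 idx=30 entry=0x24007 [P=1 RW=1 US=1 PS=0]
  L1: frame=0x24 idx=27 entry=0x28007 [P=1 RW=1 US=1 PS=0]
  → PA=0x28054  (2 entries read)
#5 VA=0x3A09F1B (r,kernel):
  TLB hit vpn=0x3A09 → PA=0x19F1B
#6 VA=0x2E094DB (w,user):
  L0: frame=0x15 idx=23 entry=0x2A007 [P=1 RW=1 US=1 PS=0]
  L1: frame=0x2A idx=9 entry=0x2B007 [P=1 RW=1 US=1 PS=0]
  → PA=0x2B4DB  (2 entries read)

Access #0 fault: NONE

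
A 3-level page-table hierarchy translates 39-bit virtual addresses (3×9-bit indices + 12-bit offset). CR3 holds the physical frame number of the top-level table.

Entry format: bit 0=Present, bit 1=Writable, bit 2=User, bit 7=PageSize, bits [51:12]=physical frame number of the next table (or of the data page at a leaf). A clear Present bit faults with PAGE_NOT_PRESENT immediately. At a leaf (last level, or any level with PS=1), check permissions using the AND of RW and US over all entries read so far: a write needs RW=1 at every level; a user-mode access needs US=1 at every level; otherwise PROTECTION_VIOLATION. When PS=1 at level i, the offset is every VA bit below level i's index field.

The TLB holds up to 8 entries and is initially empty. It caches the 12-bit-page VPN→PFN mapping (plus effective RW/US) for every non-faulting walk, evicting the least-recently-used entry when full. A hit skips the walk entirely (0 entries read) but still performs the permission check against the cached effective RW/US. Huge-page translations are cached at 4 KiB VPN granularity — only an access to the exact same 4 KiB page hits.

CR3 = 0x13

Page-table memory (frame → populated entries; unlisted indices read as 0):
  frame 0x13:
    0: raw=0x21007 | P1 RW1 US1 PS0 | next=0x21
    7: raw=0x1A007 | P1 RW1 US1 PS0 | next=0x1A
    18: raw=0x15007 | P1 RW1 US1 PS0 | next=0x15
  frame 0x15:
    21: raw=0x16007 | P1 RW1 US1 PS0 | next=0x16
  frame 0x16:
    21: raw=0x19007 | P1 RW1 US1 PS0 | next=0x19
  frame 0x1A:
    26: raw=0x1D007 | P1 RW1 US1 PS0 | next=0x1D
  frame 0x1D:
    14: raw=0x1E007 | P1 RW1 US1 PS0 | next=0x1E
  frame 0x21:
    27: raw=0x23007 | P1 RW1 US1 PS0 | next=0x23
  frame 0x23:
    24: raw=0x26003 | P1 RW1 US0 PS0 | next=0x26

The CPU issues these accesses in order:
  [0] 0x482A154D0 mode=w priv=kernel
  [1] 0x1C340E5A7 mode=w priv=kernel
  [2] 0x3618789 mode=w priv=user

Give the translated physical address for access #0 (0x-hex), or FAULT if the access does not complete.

Trace:
#0 VA=0x482A154D0 (w,kernel):
  L0 @0x13[18] → 0x15007  P=1,RW=1,US=1,PS=0
  L1 @0x15[21] → 0x16007  P=1,RW=1,US=1,PS=0
  L2 @0x16[21] → 0x19007  P=1,RW=1,US=1,PS=0
  → PA=0x194D0  (3 entries read)
#1 VA=0x1C340E5A7 (w,kernel):
  L0 @0x13[7] → 0x1A007  P=1,RW=1,US=1,PS=0
  L1 @0x1A[26] → 0x1D007  P=1,RW=1,US=1,PS=0
  L2 @0x1D[14] → 0x1E007  P=1,RW=1,US=1,PS=0
  → PA=0x1E5A7  (3 entries read)
#2 VA=0x3618789 (w,user):
  L0 @0x13[0] → 0x21007  P=1,RW=1,US=1,PS=0
  L1 @0x21[27] → 0x23007  P=1,RW=1,US=1,PS=0
  L2 @0x23[24] → 0x26003  P=1,RW=1,US=0,PS=0
  ⇒ fault: PROTECTION_VIOLATION  — 3 lookups

Access #0 PA: 0x194D0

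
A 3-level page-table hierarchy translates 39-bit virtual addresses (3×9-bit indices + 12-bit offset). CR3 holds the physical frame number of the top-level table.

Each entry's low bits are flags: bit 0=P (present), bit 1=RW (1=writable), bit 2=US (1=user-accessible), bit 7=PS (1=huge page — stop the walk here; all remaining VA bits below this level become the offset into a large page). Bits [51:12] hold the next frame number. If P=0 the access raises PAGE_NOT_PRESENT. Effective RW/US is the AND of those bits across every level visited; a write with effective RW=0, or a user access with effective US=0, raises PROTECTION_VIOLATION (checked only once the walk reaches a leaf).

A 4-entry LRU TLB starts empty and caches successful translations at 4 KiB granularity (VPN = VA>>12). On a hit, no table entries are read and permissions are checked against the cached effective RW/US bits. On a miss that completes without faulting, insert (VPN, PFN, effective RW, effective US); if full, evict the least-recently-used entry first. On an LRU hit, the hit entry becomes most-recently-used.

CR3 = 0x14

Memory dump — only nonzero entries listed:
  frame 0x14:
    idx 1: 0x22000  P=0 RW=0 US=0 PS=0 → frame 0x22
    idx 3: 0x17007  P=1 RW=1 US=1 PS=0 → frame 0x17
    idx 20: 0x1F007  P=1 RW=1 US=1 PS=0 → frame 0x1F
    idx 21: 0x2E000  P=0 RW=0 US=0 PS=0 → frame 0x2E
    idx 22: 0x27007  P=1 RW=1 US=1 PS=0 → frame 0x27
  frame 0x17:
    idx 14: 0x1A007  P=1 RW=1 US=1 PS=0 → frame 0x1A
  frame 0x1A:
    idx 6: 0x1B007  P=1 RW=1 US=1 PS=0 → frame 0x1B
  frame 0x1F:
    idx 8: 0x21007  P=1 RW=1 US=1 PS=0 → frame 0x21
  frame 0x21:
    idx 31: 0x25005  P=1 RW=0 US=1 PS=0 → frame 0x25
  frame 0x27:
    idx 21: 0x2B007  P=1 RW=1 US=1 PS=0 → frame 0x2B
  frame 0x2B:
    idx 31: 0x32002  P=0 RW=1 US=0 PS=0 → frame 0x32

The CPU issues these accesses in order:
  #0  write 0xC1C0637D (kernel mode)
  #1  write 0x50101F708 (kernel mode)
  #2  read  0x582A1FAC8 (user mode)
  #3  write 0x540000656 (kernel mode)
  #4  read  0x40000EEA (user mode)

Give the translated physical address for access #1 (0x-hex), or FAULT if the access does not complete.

Walk each access:
#0 VA=0xC1C0637D (w,kernel):
  L0: frame=0x14 idx=3 entry=0x17007 [P=1 RW=1 US=1 PS=0]
  L1: frame=0x17 idx=14 entry=0x1A007 [P=1 RW=1 US=1 PS=0]
  L2: frame=0x1A idx=6 entry=0x1B007 [P=1 RW=1 US=1 PS=0]
  ✓ 0x1B37D  — 3 lookups
#1 VA=0x50101F708 (w,kernel):
  L0: frame=0x14 idx=20 entry=0x1F007 [P=1 RW=1 US=1 PS=0]
  L1: frame=0x1F idx=8 entry=0x21007 [P=1 RW=1 US=1 PS=0]
  L2: frame=0x21 idx=31 entry=0x25005 [P=1 RW=0 US=1 PS=0]
  ⇒ fault: PROTECTION_VIOLATION  — 3 lookups
#2 VA=0x582A1FAC8 (r,user):
  L0: frame=0x14 idx=22 entry=0x27007 [P=1 RW=1 US=1 PS=0]
  L1: frame=0x27 idx=21 entry=0x2B007 [P=1 RW=1 US=1 PS=0]
  L2: frame=0x2B idx=31 entry=0x32002 [P=0 RW=1 US=0 PS=0]
  ⇒ fault: PAGE_NOT_PRESENT  — 3 lookups
#3 VA=0x540000656 (w,kernel):
  L0: frame=0x14 idx=21 entry=0x2E000 [P=0 RW=0 US=0 PS=0]
  ⇒ fault: PAGE_NOT_PRESENT  — 1 lookups
#4 VA=0x40000EEA (r,user):
  L0: frame=0x14 idx=1 entry=0x22000 [P=0 RW=0 US=0 PS=0]
  ⇒ fault: PAGE_NOT_PRESENT  — 1 lookups

Access #1 PA: FAULT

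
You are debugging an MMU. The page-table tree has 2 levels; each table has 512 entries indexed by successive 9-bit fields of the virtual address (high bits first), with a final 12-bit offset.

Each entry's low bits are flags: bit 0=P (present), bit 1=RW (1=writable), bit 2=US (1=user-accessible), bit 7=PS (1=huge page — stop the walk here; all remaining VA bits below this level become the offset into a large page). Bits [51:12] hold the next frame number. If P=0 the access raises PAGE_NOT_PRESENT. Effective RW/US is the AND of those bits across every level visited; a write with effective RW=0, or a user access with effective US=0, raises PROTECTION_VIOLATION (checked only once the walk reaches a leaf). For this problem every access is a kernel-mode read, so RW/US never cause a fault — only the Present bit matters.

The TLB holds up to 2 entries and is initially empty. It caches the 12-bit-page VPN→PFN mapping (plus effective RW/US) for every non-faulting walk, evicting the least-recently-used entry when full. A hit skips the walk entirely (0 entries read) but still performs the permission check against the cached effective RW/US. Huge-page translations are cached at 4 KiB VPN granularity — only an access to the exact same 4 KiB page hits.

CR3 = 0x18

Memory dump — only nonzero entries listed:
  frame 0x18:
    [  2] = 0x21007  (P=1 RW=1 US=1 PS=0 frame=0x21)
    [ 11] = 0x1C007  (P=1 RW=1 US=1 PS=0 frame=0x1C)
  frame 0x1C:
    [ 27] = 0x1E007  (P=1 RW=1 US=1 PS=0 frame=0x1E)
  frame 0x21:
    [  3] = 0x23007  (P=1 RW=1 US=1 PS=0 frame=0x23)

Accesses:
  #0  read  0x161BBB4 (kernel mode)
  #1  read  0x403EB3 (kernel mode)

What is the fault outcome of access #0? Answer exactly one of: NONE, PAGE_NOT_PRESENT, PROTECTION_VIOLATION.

Per-access translation:
#0 VA=0x161BBB4 (r,kernel):
  L0: frame=0x18 idx=11 entry=0x1C007 [P=1 RW=1 US=1 PS=0]
  L1: frame=0x1C idx=27 entry=0x1E007 [P=1 RW=1 US=1 PS=0]
  ✓ 0x1EBB4  — 2 lookups
#1 VA=0x403EB3 (r,kernel):
  L0: frame=0x18 idx=2 entry=0x21007 [P=1 RW=1 US=1 PS=0]
  L1: frame=0x21 idx=3 entry=0x23007 [P=1 RW=1 US=1 PS=0]
  ✓ 0x23EB3  — 2 lookups

Access #0 fault: NONE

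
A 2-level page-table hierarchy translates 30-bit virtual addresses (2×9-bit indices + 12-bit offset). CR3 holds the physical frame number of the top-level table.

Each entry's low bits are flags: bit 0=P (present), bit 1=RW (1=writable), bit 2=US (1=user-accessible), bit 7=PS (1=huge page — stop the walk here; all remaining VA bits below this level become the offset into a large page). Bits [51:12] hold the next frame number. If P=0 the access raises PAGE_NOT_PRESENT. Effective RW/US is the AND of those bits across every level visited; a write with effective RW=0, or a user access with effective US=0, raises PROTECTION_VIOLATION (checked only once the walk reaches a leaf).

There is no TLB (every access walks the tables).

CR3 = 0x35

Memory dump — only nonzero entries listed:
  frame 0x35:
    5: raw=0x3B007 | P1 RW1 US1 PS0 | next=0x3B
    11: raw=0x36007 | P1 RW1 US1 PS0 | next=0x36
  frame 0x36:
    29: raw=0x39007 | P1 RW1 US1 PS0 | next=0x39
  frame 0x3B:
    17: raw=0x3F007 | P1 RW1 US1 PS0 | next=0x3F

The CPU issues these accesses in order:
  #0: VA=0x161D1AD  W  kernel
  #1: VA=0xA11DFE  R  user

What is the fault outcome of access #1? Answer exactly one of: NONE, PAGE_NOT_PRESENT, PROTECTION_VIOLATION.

Walk each access:
#0 VA=0x161D1AD (w,kernel):
  L0: frame=0x35 idx=11 entry=0x36007 [P=1 RW=1 US=1 PS=0]
  L1: frame=0x36 idx=29 entry=0x39007 [P=1 RW=1 US=1 PS=0]
  ⇒ phys 0x391AD  [2 reads]
#1 VA=0xA11DFE (r,user):
  L0: frame=0x35 idx=5 entry=0x3B007 [P=1 RW=1 US=1 PS=0]
  L1: frame=0x3B idx=17 entry=0x3F007 [P=1 RW=1 US=1 PS=0]
  ⇒ phys 0x3FDFE  [2 reads]

Access #1 fault: NONE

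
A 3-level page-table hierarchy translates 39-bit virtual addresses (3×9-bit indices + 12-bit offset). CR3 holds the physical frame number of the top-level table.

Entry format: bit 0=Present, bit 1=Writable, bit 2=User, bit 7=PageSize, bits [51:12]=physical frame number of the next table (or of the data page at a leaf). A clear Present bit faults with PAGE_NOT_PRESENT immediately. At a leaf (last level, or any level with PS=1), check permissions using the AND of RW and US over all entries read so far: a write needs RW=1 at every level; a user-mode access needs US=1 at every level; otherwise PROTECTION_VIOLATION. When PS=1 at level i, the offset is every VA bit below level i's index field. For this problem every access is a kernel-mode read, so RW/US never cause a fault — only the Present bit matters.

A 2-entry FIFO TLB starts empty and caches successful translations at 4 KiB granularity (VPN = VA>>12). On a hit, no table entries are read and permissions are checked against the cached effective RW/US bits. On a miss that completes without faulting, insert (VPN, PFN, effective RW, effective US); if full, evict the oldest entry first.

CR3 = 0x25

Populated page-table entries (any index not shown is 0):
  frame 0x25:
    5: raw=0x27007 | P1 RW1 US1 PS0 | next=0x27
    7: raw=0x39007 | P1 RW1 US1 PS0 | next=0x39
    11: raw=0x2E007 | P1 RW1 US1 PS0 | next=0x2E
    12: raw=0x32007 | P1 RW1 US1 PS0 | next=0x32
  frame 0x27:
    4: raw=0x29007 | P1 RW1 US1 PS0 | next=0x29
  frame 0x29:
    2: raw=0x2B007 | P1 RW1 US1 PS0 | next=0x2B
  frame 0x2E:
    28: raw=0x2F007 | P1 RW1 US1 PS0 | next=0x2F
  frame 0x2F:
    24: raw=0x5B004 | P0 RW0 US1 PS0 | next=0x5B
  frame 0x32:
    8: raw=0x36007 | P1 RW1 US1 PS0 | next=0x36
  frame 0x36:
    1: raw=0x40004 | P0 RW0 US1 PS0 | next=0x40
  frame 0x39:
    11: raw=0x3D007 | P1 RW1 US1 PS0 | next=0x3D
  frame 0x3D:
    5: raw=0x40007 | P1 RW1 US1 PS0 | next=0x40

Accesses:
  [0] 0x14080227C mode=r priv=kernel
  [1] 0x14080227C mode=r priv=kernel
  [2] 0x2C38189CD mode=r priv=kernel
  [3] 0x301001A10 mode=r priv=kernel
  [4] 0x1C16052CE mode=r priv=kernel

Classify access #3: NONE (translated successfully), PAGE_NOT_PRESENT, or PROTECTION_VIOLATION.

Trace:
#0 VA=0x14080227C (r,kernel):
  [0] read 0x25 idx=5: raw=0x27007 flags P=1 W=1 U=1 S=0
  [1] read 0x27 idx=4: raw=0x29007 flags P=1 W=1 U=1 S=0
  [2] read 0x29 idx=2: raw=0x2B007 flags P=1 W=1 U=1 S=0
  ✓ 0x2B27C  — 3 lookups
#1 VA=0x14080227C (r,kernel):
  TLB hit vpn=0x140802 → PA=0x2B27C
#2 VA=0x2C38189CD (r,kernel):
  [0] read 0x25 idx=11: raw=0x2E007 flags P=1 W=1 U=1 S=0
  [1] read 0x2E idx=28: raw=0x2F007 flags P=1 W=1 U=1 S=0
  [2] read 0x2F idx=24: raw=0x5B004 flags P=0 W=0 U=1 S=0
  → PAGE_NOT_PRESENT  (3 entries read)
#3 VA=0x301001A10 (r,kernel):
  [0] read 0x25 idx=12: raw=0x32007 flags P=1 W=1 U=1 S=0
  [1] read 0x32 idx=8: raw=0x36007 flags P=1 W=1 U=1 S=0
  [2] read 0x36 idx=1: raw=0x40004 flags P=0 W=0 U=1 S=0
  → PAGE_NOT_PRESENT  (3 entries read)
#4 VA=0x1C16052CE (r,kernel):
  [0] read 0x25 idx=7: raw=0x39007 flags P=1 W=1 U=1 S=0
  [1] read 0x39 idx=11: raw=0x3D007 flags P=1 W=1 U=1 S=0
  [2] read 0x3D idx=5: raw=0x40007 flags P=1 W=1 U=1 S=0
  ✓ 0x402CE  — 3 lookups

Access #3 fault: PAGE_NOT_PRESENT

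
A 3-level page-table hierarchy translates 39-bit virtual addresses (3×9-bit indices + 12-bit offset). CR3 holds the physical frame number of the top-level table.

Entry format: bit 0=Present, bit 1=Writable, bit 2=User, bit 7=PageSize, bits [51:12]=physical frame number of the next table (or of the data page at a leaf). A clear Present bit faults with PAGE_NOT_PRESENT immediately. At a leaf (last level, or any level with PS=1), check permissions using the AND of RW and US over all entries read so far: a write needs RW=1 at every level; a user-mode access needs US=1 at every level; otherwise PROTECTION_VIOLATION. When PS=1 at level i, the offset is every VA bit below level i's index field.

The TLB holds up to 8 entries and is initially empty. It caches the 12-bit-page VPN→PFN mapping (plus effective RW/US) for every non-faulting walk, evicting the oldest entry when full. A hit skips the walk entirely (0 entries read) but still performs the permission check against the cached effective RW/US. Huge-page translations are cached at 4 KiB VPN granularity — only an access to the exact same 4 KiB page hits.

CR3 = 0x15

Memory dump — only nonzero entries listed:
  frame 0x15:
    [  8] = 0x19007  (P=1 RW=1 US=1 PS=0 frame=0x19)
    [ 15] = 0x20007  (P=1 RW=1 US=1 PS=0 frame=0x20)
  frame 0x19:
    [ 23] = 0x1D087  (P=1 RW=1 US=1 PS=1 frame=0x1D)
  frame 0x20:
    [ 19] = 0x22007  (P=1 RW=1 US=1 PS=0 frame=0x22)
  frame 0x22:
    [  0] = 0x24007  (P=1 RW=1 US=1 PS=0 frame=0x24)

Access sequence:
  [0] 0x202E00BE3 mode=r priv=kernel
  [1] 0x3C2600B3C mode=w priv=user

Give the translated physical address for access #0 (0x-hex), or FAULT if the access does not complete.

Walk each access:
#0 VA=0x202E00BE3 (r,kernel):
  [0] read 0x15 idx=8: raw=0x19007 flags P=1 W=1 U=1 S=0
  [1] read 0x19 idx=23: raw=0x1D087 flags P=1 W=1 U=1 S=1
  → PA=0x1DBE3 (huge @L1)  (2 entries read)
#1 VA=0x3C2600B3C (w,user):
  [0] read 0x15 idx=15: raw=0x20007 flags P=1 W=1 U=1 S=0
  [1] read 0x20 idx=19: raw=0x22007 flags P=1 W=1 U=1 S=0
  [2] read 0x22 idx=0: raw=0x24007 flags P=1 W=1 U=1 S=0
  → PA=0x24B3C  (3 entries read)

Access #0 PA: 0x1DBE3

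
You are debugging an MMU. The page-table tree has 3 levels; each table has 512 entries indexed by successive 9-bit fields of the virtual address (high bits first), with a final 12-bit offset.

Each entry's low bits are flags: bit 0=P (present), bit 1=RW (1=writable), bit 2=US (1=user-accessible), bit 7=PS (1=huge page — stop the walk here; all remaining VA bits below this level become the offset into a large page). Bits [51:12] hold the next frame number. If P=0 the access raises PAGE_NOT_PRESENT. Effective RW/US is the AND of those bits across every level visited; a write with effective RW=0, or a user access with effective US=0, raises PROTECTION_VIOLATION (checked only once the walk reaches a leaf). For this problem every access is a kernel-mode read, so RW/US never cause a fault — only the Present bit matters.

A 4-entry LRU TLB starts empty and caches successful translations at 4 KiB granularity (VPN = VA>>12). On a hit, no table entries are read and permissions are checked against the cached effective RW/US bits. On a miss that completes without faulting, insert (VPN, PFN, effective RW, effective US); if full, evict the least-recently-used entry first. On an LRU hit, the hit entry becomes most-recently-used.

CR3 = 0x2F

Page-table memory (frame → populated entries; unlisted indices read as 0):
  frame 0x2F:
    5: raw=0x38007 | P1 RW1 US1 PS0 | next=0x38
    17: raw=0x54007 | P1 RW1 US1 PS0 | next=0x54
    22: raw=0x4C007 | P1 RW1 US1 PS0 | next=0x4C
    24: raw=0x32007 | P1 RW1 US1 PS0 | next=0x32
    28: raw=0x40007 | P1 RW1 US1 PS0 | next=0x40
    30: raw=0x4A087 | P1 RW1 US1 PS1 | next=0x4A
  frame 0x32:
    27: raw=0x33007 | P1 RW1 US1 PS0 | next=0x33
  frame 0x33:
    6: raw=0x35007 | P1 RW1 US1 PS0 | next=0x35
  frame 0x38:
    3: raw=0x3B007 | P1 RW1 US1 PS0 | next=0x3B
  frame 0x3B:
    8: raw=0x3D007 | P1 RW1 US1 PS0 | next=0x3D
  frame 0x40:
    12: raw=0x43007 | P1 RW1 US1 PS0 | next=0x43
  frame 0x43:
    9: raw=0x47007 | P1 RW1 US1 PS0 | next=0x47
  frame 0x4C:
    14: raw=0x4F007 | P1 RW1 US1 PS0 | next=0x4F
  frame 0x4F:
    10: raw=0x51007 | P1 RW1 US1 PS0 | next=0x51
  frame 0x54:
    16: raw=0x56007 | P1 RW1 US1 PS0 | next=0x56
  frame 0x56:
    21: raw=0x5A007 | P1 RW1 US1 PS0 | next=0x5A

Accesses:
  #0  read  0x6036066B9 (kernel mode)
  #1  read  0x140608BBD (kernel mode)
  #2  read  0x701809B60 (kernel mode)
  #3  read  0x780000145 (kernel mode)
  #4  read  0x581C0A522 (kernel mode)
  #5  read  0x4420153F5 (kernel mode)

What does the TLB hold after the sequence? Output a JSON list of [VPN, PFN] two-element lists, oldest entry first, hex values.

Trace:
#0 VA=0x6036066B9 (r,kernel):
  lvl0: tbl 0x2F, slot 24 ⇒ 0x32007 (P1/RW1/US1/PS0)
  lvl1: tbl 0x32, slot 27 ⇒ 0x33007 (P1/RW1/US1/PS0)
  lvl2: tbl 0x33, slot 6 ⇒ 0x35007 (P1/RW1/US1/PS0)
  ⇒ phys 0x356B9  [3 reads]
#1 VA=0x140608BBD (r,kernel):
  lvl0: tbl 0x2F, slot 5 ⇒ 0x38007 (P1/RW1/US1/PS0)
  lvl1: tbl 0x38, slot 3 ⇒ 0x3B007 (P1/RW1/US1/PS0)
  lvl2: tbl 0x3B, slot 8 ⇒ 0x3D007 (P1/RW1/US1/PS0)
  ⇒ phys 0x3DBBD  [3 reads]
#2 VA=0x701809B60 (r,kernel):
  lvl0: tbl 0x2F, slot 28 ⇒ 0x40007 (P1/RW1/US1/PS0)
  lvl1: tbl 0x40, slot 12 ⇒ 0x43007 (P1/RW1/US1/PS0)
  lvl2: tbl 0x43, slot 9 ⇒ 0x47007 (P1/RW1/US1/PS0)
  ⇒ phys 0x47B60  [3 reads]
#3 VA=0x780000145 (r,kernel):
  lvl0: tbl 0x2F, slot 30 ⇒ 0x4A087 (P1/RW1/US1/PS1)
  ⇒ phys 0x4A145 (huge @L0)  [1 reads]
#4 VA=0x581C0A522 (r,kernel):
  lvl0: tbl 0x2F, slot 22 ⇒ 0x4C007 (P1/RW1/US1/PS0)
  lvl1: tbl 0x4C, slot 14 ⇒ 0x4F007 (P1/RW1/US1/PS0)
  lvl2: tbl 0x4F, slot 10 ⇒ 0x51007 (P1/RW1/US1/PS0)
  ⇒ phys 0x51522  [3 reads]
#5 VA=0x4420153F5 (r,kernel):
  lvl0: tbl 0x2F, slot 17 ⇒ 0x54007 (P1/RW1/US1/PS0)
  lvl1: tbl 0x54, slot 16 ⇒ 0x56007 (P1/RW1/US1/PS0)
  lvl2: tbl 0x56, slot 21 ⇒ 0x5A007 (P1/RW1/US1/PS0)
  ⇒ phys 0x5A3F5  [3 reads]

TLB: [["0x701809", "0x47"], ["0x780000", "0x4A"], ["0x581C0A", "0x51"], ["0x442015", "0x5A"]]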